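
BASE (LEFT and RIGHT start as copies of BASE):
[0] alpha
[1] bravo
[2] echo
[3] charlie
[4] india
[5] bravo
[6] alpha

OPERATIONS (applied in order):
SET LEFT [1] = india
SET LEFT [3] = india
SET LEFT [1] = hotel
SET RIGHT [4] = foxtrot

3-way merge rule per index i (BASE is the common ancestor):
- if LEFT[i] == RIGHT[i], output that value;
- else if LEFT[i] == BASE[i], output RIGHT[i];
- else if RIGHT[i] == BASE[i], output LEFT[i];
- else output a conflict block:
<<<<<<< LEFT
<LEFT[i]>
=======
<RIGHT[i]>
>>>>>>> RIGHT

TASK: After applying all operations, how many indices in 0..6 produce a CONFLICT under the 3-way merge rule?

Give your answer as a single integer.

Answer: 0

Derivation:
Final LEFT:  [alpha, hotel, echo, india, india, bravo, alpha]
Final RIGHT: [alpha, bravo, echo, charlie, foxtrot, bravo, alpha]
i=0: L=alpha R=alpha -> agree -> alpha
i=1: L=hotel, R=bravo=BASE -> take LEFT -> hotel
i=2: L=echo R=echo -> agree -> echo
i=3: L=india, R=charlie=BASE -> take LEFT -> india
i=4: L=india=BASE, R=foxtrot -> take RIGHT -> foxtrot
i=5: L=bravo R=bravo -> agree -> bravo
i=6: L=alpha R=alpha -> agree -> alpha
Conflict count: 0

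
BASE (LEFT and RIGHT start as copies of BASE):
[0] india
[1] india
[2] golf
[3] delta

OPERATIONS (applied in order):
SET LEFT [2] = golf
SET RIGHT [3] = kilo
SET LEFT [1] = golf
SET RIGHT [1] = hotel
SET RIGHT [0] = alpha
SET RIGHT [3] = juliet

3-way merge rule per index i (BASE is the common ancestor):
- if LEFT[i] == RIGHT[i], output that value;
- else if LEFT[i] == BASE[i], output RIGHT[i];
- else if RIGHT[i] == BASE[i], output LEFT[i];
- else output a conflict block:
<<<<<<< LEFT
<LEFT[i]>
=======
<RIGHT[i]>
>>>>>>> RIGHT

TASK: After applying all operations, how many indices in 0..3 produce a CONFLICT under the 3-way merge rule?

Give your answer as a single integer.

Final LEFT:  [india, golf, golf, delta]
Final RIGHT: [alpha, hotel, golf, juliet]
i=0: L=india=BASE, R=alpha -> take RIGHT -> alpha
i=1: BASE=india L=golf R=hotel all differ -> CONFLICT
i=2: L=golf R=golf -> agree -> golf
i=3: L=delta=BASE, R=juliet -> take RIGHT -> juliet
Conflict count: 1

Answer: 1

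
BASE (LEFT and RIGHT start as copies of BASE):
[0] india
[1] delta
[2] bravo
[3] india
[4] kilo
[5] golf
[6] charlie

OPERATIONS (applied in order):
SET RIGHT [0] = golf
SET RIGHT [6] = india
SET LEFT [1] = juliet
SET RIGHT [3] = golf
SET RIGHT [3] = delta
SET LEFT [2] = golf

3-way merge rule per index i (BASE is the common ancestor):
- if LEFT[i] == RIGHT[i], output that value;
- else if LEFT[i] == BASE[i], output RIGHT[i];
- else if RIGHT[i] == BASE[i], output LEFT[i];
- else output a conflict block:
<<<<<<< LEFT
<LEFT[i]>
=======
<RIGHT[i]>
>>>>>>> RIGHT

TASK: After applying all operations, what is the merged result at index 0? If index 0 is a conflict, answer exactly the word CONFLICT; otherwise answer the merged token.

Final LEFT:  [india, juliet, golf, india, kilo, golf, charlie]
Final RIGHT: [golf, delta, bravo, delta, kilo, golf, india]
i=0: L=india=BASE, R=golf -> take RIGHT -> golf
i=1: L=juliet, R=delta=BASE -> take LEFT -> juliet
i=2: L=golf, R=bravo=BASE -> take LEFT -> golf
i=3: L=india=BASE, R=delta -> take RIGHT -> delta
i=4: L=kilo R=kilo -> agree -> kilo
i=5: L=golf R=golf -> agree -> golf
i=6: L=charlie=BASE, R=india -> take RIGHT -> india
Index 0 -> golf

Answer: golf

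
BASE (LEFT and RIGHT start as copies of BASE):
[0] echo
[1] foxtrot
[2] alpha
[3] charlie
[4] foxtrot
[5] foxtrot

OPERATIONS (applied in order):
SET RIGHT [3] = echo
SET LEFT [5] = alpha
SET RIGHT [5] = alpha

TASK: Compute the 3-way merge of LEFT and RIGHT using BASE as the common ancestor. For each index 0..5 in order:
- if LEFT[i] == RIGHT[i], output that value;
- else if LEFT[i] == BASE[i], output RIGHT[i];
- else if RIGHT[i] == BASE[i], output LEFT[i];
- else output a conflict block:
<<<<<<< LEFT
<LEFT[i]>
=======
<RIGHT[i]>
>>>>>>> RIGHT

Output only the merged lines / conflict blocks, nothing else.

Final LEFT:  [echo, foxtrot, alpha, charlie, foxtrot, alpha]
Final RIGHT: [echo, foxtrot, alpha, echo, foxtrot, alpha]
i=0: L=echo R=echo -> agree -> echo
i=1: L=foxtrot R=foxtrot -> agree -> foxtrot
i=2: L=alpha R=alpha -> agree -> alpha
i=3: L=charlie=BASE, R=echo -> take RIGHT -> echo
i=4: L=foxtrot R=foxtrot -> agree -> foxtrot
i=5: L=alpha R=alpha -> agree -> alpha

Answer: echo
foxtrot
alpha
echo
foxtrot
alpha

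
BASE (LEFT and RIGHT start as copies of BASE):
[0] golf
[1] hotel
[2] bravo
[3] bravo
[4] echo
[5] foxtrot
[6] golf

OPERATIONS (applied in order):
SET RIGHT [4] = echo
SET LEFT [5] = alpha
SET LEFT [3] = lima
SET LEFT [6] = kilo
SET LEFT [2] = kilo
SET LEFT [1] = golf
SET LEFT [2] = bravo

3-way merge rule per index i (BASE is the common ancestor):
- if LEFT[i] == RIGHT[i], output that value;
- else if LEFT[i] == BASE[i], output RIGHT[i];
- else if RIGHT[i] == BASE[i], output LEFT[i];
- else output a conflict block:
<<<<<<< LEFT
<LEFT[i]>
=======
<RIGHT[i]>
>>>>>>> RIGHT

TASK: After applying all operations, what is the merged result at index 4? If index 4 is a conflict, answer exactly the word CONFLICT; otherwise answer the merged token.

Final LEFT:  [golf, golf, bravo, lima, echo, alpha, kilo]
Final RIGHT: [golf, hotel, bravo, bravo, echo, foxtrot, golf]
i=0: L=golf R=golf -> agree -> golf
i=1: L=golf, R=hotel=BASE -> take LEFT -> golf
i=2: L=bravo R=bravo -> agree -> bravo
i=3: L=lima, R=bravo=BASE -> take LEFT -> lima
i=4: L=echo R=echo -> agree -> echo
i=5: L=alpha, R=foxtrot=BASE -> take LEFT -> alpha
i=6: L=kilo, R=golf=BASE -> take LEFT -> kilo
Index 4 -> echo

Answer: echo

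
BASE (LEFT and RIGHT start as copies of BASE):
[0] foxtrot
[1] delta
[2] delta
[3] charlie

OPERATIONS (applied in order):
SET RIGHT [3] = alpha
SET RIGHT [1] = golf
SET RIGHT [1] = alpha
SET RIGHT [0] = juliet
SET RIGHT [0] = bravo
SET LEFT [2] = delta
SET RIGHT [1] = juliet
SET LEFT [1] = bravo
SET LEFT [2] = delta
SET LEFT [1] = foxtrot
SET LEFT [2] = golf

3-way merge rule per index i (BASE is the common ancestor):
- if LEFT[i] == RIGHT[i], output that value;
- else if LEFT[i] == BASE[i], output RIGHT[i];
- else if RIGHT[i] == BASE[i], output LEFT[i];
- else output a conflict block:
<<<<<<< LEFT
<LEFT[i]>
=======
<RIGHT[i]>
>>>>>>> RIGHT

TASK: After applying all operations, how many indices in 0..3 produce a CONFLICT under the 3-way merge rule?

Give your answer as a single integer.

Answer: 1

Derivation:
Final LEFT:  [foxtrot, foxtrot, golf, charlie]
Final RIGHT: [bravo, juliet, delta, alpha]
i=0: L=foxtrot=BASE, R=bravo -> take RIGHT -> bravo
i=1: BASE=delta L=foxtrot R=juliet all differ -> CONFLICT
i=2: L=golf, R=delta=BASE -> take LEFT -> golf
i=3: L=charlie=BASE, R=alpha -> take RIGHT -> alpha
Conflict count: 1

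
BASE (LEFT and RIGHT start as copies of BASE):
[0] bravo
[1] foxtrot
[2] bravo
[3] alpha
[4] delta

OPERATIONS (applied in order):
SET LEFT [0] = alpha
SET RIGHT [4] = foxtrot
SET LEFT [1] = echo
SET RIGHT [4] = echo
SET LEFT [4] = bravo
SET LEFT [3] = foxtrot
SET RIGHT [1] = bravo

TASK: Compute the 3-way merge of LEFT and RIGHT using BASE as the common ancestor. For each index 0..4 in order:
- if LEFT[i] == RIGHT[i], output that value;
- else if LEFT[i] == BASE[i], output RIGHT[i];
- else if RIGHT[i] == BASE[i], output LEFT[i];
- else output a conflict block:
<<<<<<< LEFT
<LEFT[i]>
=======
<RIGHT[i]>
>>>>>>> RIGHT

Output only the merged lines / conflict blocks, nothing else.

Final LEFT:  [alpha, echo, bravo, foxtrot, bravo]
Final RIGHT: [bravo, bravo, bravo, alpha, echo]
i=0: L=alpha, R=bravo=BASE -> take LEFT -> alpha
i=1: BASE=foxtrot L=echo R=bravo all differ -> CONFLICT
i=2: L=bravo R=bravo -> agree -> bravo
i=3: L=foxtrot, R=alpha=BASE -> take LEFT -> foxtrot
i=4: BASE=delta L=bravo R=echo all differ -> CONFLICT

Answer: alpha
<<<<<<< LEFT
echo
=======
bravo
>>>>>>> RIGHT
bravo
foxtrot
<<<<<<< LEFT
bravo
=======
echo
>>>>>>> RIGHT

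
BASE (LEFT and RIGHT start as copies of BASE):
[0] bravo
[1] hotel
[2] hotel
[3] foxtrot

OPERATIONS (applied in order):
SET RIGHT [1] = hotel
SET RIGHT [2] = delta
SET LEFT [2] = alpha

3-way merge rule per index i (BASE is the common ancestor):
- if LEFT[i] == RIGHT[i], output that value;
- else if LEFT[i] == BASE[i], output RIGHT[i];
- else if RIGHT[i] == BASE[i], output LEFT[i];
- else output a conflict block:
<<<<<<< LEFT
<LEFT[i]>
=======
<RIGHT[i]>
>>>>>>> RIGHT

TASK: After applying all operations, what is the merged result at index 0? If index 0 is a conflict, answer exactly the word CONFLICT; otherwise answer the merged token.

Final LEFT:  [bravo, hotel, alpha, foxtrot]
Final RIGHT: [bravo, hotel, delta, foxtrot]
i=0: L=bravo R=bravo -> agree -> bravo
i=1: L=hotel R=hotel -> agree -> hotel
i=2: BASE=hotel L=alpha R=delta all differ -> CONFLICT
i=3: L=foxtrot R=foxtrot -> agree -> foxtrot
Index 0 -> bravo

Answer: bravo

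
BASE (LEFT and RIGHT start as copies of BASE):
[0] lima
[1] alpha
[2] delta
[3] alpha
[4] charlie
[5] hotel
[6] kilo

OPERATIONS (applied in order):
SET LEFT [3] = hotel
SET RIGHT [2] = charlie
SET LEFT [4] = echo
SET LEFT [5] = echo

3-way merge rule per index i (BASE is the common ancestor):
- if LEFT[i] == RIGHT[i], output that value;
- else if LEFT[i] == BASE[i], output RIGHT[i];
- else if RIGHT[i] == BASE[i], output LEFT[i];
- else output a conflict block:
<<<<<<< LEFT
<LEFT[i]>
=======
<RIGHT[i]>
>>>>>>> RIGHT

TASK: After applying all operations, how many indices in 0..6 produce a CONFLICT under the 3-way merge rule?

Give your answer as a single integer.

Answer: 0

Derivation:
Final LEFT:  [lima, alpha, delta, hotel, echo, echo, kilo]
Final RIGHT: [lima, alpha, charlie, alpha, charlie, hotel, kilo]
i=0: L=lima R=lima -> agree -> lima
i=1: L=alpha R=alpha -> agree -> alpha
i=2: L=delta=BASE, R=charlie -> take RIGHT -> charlie
i=3: L=hotel, R=alpha=BASE -> take LEFT -> hotel
i=4: L=echo, R=charlie=BASE -> take LEFT -> echo
i=5: L=echo, R=hotel=BASE -> take LEFT -> echo
i=6: L=kilo R=kilo -> agree -> kilo
Conflict count: 0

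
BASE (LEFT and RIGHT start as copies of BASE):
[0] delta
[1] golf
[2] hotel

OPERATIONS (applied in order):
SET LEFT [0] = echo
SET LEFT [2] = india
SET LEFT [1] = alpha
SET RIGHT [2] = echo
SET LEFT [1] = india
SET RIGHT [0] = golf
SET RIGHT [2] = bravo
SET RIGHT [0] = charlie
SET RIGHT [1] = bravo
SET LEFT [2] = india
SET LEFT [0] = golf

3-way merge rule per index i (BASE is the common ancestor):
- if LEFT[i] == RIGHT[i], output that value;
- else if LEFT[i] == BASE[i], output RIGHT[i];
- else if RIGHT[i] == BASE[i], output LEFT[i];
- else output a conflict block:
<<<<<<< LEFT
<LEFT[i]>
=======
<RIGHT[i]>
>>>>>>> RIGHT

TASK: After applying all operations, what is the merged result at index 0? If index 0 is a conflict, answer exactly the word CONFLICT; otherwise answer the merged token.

Answer: CONFLICT

Derivation:
Final LEFT:  [golf, india, india]
Final RIGHT: [charlie, bravo, bravo]
i=0: BASE=delta L=golf R=charlie all differ -> CONFLICT
i=1: BASE=golf L=india R=bravo all differ -> CONFLICT
i=2: BASE=hotel L=india R=bravo all differ -> CONFLICT
Index 0 -> CONFLICT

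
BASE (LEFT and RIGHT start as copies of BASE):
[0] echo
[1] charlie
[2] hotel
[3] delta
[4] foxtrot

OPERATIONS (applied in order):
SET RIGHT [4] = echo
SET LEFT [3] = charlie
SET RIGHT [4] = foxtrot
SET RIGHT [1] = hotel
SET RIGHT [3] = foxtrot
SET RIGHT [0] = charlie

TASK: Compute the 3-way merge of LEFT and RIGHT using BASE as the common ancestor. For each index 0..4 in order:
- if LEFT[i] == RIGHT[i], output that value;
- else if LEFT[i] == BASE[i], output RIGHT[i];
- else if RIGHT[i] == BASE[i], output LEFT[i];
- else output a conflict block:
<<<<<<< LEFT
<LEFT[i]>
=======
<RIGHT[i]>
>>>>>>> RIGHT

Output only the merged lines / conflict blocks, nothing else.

Final LEFT:  [echo, charlie, hotel, charlie, foxtrot]
Final RIGHT: [charlie, hotel, hotel, foxtrot, foxtrot]
i=0: L=echo=BASE, R=charlie -> take RIGHT -> charlie
i=1: L=charlie=BASE, R=hotel -> take RIGHT -> hotel
i=2: L=hotel R=hotel -> agree -> hotel
i=3: BASE=delta L=charlie R=foxtrot all differ -> CONFLICT
i=4: L=foxtrot R=foxtrot -> agree -> foxtrot

Answer: charlie
hotel
hotel
<<<<<<< LEFT
charlie
=======
foxtrot
>>>>>>> RIGHT
foxtrot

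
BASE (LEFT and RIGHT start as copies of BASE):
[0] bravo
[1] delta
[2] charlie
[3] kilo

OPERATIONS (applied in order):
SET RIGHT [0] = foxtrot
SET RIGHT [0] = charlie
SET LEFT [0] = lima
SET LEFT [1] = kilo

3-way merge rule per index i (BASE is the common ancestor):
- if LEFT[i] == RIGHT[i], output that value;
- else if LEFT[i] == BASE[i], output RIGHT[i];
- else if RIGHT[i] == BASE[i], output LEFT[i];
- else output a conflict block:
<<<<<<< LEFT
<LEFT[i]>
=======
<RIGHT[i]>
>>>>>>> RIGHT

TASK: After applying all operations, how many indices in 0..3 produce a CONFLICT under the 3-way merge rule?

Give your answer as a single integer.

Final LEFT:  [lima, kilo, charlie, kilo]
Final RIGHT: [charlie, delta, charlie, kilo]
i=0: BASE=bravo L=lima R=charlie all differ -> CONFLICT
i=1: L=kilo, R=delta=BASE -> take LEFT -> kilo
i=2: L=charlie R=charlie -> agree -> charlie
i=3: L=kilo R=kilo -> agree -> kilo
Conflict count: 1

Answer: 1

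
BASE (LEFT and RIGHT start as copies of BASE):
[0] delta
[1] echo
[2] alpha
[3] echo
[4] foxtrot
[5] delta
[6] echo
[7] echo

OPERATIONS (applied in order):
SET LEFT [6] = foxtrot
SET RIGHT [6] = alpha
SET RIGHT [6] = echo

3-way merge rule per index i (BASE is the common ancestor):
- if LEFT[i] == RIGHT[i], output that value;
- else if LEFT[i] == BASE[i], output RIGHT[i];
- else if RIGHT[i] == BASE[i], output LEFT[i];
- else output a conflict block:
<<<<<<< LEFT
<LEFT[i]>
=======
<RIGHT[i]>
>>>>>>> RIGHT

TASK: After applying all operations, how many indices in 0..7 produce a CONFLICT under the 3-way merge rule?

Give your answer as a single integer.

Answer: 0

Derivation:
Final LEFT:  [delta, echo, alpha, echo, foxtrot, delta, foxtrot, echo]
Final RIGHT: [delta, echo, alpha, echo, foxtrot, delta, echo, echo]
i=0: L=delta R=delta -> agree -> delta
i=1: L=echo R=echo -> agree -> echo
i=2: L=alpha R=alpha -> agree -> alpha
i=3: L=echo R=echo -> agree -> echo
i=4: L=foxtrot R=foxtrot -> agree -> foxtrot
i=5: L=delta R=delta -> agree -> delta
i=6: L=foxtrot, R=echo=BASE -> take LEFT -> foxtrot
i=7: L=echo R=echo -> agree -> echo
Conflict count: 0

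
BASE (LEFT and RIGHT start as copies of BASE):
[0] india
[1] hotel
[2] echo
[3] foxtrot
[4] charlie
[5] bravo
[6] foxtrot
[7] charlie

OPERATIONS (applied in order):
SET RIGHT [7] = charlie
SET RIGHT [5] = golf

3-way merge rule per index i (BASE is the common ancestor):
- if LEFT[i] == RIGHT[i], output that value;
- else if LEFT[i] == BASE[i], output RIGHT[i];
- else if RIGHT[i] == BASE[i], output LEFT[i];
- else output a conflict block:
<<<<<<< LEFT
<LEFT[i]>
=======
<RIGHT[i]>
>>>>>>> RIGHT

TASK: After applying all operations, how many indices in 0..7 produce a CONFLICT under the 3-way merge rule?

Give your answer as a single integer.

Final LEFT:  [india, hotel, echo, foxtrot, charlie, bravo, foxtrot, charlie]
Final RIGHT: [india, hotel, echo, foxtrot, charlie, golf, foxtrot, charlie]
i=0: L=india R=india -> agree -> india
i=1: L=hotel R=hotel -> agree -> hotel
i=2: L=echo R=echo -> agree -> echo
i=3: L=foxtrot R=foxtrot -> agree -> foxtrot
i=4: L=charlie R=charlie -> agree -> charlie
i=5: L=bravo=BASE, R=golf -> take RIGHT -> golf
i=6: L=foxtrot R=foxtrot -> agree -> foxtrot
i=7: L=charlie R=charlie -> agree -> charlie
Conflict count: 0

Answer: 0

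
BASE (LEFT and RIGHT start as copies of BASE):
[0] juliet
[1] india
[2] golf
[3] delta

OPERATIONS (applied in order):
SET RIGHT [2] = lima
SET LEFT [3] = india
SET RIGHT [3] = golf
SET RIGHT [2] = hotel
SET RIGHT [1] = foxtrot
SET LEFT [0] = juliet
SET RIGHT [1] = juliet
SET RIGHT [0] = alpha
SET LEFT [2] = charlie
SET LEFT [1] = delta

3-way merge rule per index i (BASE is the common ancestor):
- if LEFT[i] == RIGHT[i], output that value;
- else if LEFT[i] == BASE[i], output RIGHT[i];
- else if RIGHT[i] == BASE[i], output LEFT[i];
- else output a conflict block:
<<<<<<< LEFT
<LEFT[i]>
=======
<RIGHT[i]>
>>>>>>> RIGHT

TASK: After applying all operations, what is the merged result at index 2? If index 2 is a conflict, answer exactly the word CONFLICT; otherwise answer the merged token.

Final LEFT:  [juliet, delta, charlie, india]
Final RIGHT: [alpha, juliet, hotel, golf]
i=0: L=juliet=BASE, R=alpha -> take RIGHT -> alpha
i=1: BASE=india L=delta R=juliet all differ -> CONFLICT
i=2: BASE=golf L=charlie R=hotel all differ -> CONFLICT
i=3: BASE=delta L=india R=golf all differ -> CONFLICT
Index 2 -> CONFLICT

Answer: CONFLICT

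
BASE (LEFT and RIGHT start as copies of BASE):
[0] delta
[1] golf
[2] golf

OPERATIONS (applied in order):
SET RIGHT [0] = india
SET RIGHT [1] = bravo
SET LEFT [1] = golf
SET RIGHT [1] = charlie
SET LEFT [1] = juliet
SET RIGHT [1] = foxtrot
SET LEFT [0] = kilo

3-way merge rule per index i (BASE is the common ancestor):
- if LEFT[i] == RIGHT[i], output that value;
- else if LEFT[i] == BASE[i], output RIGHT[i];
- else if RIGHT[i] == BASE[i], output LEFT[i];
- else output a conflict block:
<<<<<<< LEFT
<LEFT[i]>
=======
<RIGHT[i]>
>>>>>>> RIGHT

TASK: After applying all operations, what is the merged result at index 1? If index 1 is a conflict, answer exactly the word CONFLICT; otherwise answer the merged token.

Final LEFT:  [kilo, juliet, golf]
Final RIGHT: [india, foxtrot, golf]
i=0: BASE=delta L=kilo R=india all differ -> CONFLICT
i=1: BASE=golf L=juliet R=foxtrot all differ -> CONFLICT
i=2: L=golf R=golf -> agree -> golf
Index 1 -> CONFLICT

Answer: CONFLICT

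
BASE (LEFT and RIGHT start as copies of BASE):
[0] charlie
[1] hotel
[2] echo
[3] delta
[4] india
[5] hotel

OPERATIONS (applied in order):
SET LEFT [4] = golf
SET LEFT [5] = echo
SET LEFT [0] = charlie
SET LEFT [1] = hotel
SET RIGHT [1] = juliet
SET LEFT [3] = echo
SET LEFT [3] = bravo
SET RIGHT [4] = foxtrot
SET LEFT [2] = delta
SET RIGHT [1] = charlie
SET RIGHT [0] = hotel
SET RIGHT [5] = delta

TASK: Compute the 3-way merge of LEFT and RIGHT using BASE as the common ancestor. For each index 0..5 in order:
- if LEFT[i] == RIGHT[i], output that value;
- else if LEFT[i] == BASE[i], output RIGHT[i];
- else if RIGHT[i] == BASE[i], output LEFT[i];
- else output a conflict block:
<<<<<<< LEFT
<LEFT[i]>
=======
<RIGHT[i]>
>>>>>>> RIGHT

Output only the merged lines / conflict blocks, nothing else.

Answer: hotel
charlie
delta
bravo
<<<<<<< LEFT
golf
=======
foxtrot
>>>>>>> RIGHT
<<<<<<< LEFT
echo
=======
delta
>>>>>>> RIGHT

Derivation:
Final LEFT:  [charlie, hotel, delta, bravo, golf, echo]
Final RIGHT: [hotel, charlie, echo, delta, foxtrot, delta]
i=0: L=charlie=BASE, R=hotel -> take RIGHT -> hotel
i=1: L=hotel=BASE, R=charlie -> take RIGHT -> charlie
i=2: L=delta, R=echo=BASE -> take LEFT -> delta
i=3: L=bravo, R=delta=BASE -> take LEFT -> bravo
i=4: BASE=india L=golf R=foxtrot all differ -> CONFLICT
i=5: BASE=hotel L=echo R=delta all differ -> CONFLICT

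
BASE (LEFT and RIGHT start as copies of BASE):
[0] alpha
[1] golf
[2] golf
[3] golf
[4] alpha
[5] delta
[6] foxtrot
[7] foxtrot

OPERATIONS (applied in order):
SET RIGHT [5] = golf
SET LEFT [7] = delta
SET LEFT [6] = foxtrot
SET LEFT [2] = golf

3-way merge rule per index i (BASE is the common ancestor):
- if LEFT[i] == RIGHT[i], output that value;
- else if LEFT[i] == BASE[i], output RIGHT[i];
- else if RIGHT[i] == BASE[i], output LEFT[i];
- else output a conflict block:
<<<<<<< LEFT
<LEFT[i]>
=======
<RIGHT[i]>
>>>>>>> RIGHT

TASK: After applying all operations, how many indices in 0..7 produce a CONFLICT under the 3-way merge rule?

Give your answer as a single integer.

Final LEFT:  [alpha, golf, golf, golf, alpha, delta, foxtrot, delta]
Final RIGHT: [alpha, golf, golf, golf, alpha, golf, foxtrot, foxtrot]
i=0: L=alpha R=alpha -> agree -> alpha
i=1: L=golf R=golf -> agree -> golf
i=2: L=golf R=golf -> agree -> golf
i=3: L=golf R=golf -> agree -> golf
i=4: L=alpha R=alpha -> agree -> alpha
i=5: L=delta=BASE, R=golf -> take RIGHT -> golf
i=6: L=foxtrot R=foxtrot -> agree -> foxtrot
i=7: L=delta, R=foxtrot=BASE -> take LEFT -> delta
Conflict count: 0

Answer: 0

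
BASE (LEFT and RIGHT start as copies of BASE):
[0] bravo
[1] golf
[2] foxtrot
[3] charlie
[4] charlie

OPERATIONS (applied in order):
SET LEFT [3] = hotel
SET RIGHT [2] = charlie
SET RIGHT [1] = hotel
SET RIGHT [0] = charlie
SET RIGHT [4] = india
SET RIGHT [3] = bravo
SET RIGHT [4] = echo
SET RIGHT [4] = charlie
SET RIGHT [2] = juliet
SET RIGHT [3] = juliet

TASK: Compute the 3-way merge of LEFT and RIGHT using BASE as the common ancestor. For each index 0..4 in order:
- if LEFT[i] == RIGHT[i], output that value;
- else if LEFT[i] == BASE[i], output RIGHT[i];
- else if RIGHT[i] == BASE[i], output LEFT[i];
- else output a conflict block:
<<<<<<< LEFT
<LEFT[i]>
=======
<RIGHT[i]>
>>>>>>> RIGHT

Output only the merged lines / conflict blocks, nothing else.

Answer: charlie
hotel
juliet
<<<<<<< LEFT
hotel
=======
juliet
>>>>>>> RIGHT
charlie

Derivation:
Final LEFT:  [bravo, golf, foxtrot, hotel, charlie]
Final RIGHT: [charlie, hotel, juliet, juliet, charlie]
i=0: L=bravo=BASE, R=charlie -> take RIGHT -> charlie
i=1: L=golf=BASE, R=hotel -> take RIGHT -> hotel
i=2: L=foxtrot=BASE, R=juliet -> take RIGHT -> juliet
i=3: BASE=charlie L=hotel R=juliet all differ -> CONFLICT
i=4: L=charlie R=charlie -> agree -> charlie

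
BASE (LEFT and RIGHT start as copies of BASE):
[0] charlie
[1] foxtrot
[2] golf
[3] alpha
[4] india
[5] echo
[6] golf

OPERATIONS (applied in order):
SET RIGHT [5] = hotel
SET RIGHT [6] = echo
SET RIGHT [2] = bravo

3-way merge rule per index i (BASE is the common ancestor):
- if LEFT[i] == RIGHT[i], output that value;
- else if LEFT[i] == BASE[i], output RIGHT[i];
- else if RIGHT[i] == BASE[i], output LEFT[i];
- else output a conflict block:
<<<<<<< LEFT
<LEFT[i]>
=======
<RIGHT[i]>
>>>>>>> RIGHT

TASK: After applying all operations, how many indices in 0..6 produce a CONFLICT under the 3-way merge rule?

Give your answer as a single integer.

Final LEFT:  [charlie, foxtrot, golf, alpha, india, echo, golf]
Final RIGHT: [charlie, foxtrot, bravo, alpha, india, hotel, echo]
i=0: L=charlie R=charlie -> agree -> charlie
i=1: L=foxtrot R=foxtrot -> agree -> foxtrot
i=2: L=golf=BASE, R=bravo -> take RIGHT -> bravo
i=3: L=alpha R=alpha -> agree -> alpha
i=4: L=india R=india -> agree -> india
i=5: L=echo=BASE, R=hotel -> take RIGHT -> hotel
i=6: L=golf=BASE, R=echo -> take RIGHT -> echo
Conflict count: 0

Answer: 0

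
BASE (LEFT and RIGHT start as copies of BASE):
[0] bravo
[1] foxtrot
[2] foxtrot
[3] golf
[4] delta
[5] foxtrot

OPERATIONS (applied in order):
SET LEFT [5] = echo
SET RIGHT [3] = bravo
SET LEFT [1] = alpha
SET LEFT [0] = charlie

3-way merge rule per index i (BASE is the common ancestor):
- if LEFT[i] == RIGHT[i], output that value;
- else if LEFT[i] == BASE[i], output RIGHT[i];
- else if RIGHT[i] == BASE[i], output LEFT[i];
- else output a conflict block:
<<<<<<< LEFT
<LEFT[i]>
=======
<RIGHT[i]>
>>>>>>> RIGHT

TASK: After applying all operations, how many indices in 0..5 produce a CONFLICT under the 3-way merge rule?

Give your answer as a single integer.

Final LEFT:  [charlie, alpha, foxtrot, golf, delta, echo]
Final RIGHT: [bravo, foxtrot, foxtrot, bravo, delta, foxtrot]
i=0: L=charlie, R=bravo=BASE -> take LEFT -> charlie
i=1: L=alpha, R=foxtrot=BASE -> take LEFT -> alpha
i=2: L=foxtrot R=foxtrot -> agree -> foxtrot
i=3: L=golf=BASE, R=bravo -> take RIGHT -> bravo
i=4: L=delta R=delta -> agree -> delta
i=5: L=echo, R=foxtrot=BASE -> take LEFT -> echo
Conflict count: 0

Answer: 0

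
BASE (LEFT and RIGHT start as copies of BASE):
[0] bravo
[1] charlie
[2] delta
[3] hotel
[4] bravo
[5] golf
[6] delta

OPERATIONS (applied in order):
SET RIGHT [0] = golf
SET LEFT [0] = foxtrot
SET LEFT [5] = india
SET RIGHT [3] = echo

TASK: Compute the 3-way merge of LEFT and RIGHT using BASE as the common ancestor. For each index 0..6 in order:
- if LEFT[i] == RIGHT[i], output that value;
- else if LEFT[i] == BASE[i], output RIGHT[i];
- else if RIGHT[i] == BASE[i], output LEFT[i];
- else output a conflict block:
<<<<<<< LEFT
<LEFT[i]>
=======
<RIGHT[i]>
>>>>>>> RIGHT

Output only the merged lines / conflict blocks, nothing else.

Answer: <<<<<<< LEFT
foxtrot
=======
golf
>>>>>>> RIGHT
charlie
delta
echo
bravo
india
delta

Derivation:
Final LEFT:  [foxtrot, charlie, delta, hotel, bravo, india, delta]
Final RIGHT: [golf, charlie, delta, echo, bravo, golf, delta]
i=0: BASE=bravo L=foxtrot R=golf all differ -> CONFLICT
i=1: L=charlie R=charlie -> agree -> charlie
i=2: L=delta R=delta -> agree -> delta
i=3: L=hotel=BASE, R=echo -> take RIGHT -> echo
i=4: L=bravo R=bravo -> agree -> bravo
i=5: L=india, R=golf=BASE -> take LEFT -> india
i=6: L=delta R=delta -> agree -> delta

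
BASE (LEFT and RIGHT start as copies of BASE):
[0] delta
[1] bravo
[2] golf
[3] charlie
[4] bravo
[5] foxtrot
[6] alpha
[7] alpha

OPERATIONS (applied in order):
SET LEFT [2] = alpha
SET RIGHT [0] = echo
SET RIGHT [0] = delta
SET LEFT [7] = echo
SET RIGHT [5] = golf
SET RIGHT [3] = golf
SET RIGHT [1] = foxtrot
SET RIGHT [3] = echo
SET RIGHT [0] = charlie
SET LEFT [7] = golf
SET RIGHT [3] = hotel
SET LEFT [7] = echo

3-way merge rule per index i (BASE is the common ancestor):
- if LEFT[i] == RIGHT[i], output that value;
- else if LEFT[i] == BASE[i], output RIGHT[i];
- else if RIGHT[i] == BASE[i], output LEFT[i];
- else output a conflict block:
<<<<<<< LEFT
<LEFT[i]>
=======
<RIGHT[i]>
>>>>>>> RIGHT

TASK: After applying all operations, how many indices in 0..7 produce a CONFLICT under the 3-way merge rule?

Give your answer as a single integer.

Answer: 0

Derivation:
Final LEFT:  [delta, bravo, alpha, charlie, bravo, foxtrot, alpha, echo]
Final RIGHT: [charlie, foxtrot, golf, hotel, bravo, golf, alpha, alpha]
i=0: L=delta=BASE, R=charlie -> take RIGHT -> charlie
i=1: L=bravo=BASE, R=foxtrot -> take RIGHT -> foxtrot
i=2: L=alpha, R=golf=BASE -> take LEFT -> alpha
i=3: L=charlie=BASE, R=hotel -> take RIGHT -> hotel
i=4: L=bravo R=bravo -> agree -> bravo
i=5: L=foxtrot=BASE, R=golf -> take RIGHT -> golf
i=6: L=alpha R=alpha -> agree -> alpha
i=7: L=echo, R=alpha=BASE -> take LEFT -> echo
Conflict count: 0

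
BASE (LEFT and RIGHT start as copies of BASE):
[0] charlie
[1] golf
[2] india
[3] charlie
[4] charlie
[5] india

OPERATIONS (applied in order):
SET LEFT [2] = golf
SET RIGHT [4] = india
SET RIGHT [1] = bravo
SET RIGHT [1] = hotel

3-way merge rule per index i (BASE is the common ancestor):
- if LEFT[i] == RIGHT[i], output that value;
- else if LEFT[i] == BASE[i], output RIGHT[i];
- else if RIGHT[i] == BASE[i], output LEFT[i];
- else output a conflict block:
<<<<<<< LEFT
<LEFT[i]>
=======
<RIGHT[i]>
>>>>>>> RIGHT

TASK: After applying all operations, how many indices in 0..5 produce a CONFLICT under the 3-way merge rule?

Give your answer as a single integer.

Final LEFT:  [charlie, golf, golf, charlie, charlie, india]
Final RIGHT: [charlie, hotel, india, charlie, india, india]
i=0: L=charlie R=charlie -> agree -> charlie
i=1: L=golf=BASE, R=hotel -> take RIGHT -> hotel
i=2: L=golf, R=india=BASE -> take LEFT -> golf
i=3: L=charlie R=charlie -> agree -> charlie
i=4: L=charlie=BASE, R=india -> take RIGHT -> india
i=5: L=india R=india -> agree -> india
Conflict count: 0

Answer: 0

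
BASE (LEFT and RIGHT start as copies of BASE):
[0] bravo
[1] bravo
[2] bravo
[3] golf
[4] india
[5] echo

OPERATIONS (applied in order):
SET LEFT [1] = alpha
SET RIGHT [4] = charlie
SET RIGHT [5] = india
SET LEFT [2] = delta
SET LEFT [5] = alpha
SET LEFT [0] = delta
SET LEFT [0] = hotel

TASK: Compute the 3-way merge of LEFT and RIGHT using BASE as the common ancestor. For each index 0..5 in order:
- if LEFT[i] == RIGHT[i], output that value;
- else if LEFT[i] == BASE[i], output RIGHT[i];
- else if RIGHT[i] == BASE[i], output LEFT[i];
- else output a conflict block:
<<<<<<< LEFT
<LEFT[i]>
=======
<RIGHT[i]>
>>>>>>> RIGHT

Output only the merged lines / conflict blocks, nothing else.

Answer: hotel
alpha
delta
golf
charlie
<<<<<<< LEFT
alpha
=======
india
>>>>>>> RIGHT

Derivation:
Final LEFT:  [hotel, alpha, delta, golf, india, alpha]
Final RIGHT: [bravo, bravo, bravo, golf, charlie, india]
i=0: L=hotel, R=bravo=BASE -> take LEFT -> hotel
i=1: L=alpha, R=bravo=BASE -> take LEFT -> alpha
i=2: L=delta, R=bravo=BASE -> take LEFT -> delta
i=3: L=golf R=golf -> agree -> golf
i=4: L=india=BASE, R=charlie -> take RIGHT -> charlie
i=5: BASE=echo L=alpha R=india all differ -> CONFLICT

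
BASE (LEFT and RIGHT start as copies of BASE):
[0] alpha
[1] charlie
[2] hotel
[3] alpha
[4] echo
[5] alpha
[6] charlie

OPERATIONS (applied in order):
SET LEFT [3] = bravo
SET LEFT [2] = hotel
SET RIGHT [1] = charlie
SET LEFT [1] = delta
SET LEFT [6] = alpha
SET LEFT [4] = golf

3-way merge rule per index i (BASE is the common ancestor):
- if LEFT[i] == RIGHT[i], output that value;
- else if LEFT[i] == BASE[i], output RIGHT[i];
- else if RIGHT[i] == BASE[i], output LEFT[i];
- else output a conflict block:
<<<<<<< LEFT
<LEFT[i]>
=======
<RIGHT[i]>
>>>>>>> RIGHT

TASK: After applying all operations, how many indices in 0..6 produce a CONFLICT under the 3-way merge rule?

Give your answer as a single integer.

Final LEFT:  [alpha, delta, hotel, bravo, golf, alpha, alpha]
Final RIGHT: [alpha, charlie, hotel, alpha, echo, alpha, charlie]
i=0: L=alpha R=alpha -> agree -> alpha
i=1: L=delta, R=charlie=BASE -> take LEFT -> delta
i=2: L=hotel R=hotel -> agree -> hotel
i=3: L=bravo, R=alpha=BASE -> take LEFT -> bravo
i=4: L=golf, R=echo=BASE -> take LEFT -> golf
i=5: L=alpha R=alpha -> agree -> alpha
i=6: L=alpha, R=charlie=BASE -> take LEFT -> alpha
Conflict count: 0

Answer: 0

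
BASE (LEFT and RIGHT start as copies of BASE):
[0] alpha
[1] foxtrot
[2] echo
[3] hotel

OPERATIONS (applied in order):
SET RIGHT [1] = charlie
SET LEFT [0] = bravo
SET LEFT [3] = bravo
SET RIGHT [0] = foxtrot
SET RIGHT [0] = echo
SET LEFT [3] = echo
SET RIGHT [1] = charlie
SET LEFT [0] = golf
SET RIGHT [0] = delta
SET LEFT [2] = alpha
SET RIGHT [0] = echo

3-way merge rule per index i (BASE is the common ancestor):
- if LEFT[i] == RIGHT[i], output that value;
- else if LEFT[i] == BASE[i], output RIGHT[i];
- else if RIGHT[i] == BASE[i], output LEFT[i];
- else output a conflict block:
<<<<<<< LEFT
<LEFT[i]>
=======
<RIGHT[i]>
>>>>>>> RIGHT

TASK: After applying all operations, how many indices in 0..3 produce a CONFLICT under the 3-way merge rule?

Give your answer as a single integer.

Answer: 1

Derivation:
Final LEFT:  [golf, foxtrot, alpha, echo]
Final RIGHT: [echo, charlie, echo, hotel]
i=0: BASE=alpha L=golf R=echo all differ -> CONFLICT
i=1: L=foxtrot=BASE, R=charlie -> take RIGHT -> charlie
i=2: L=alpha, R=echo=BASE -> take LEFT -> alpha
i=3: L=echo, R=hotel=BASE -> take LEFT -> echo
Conflict count: 1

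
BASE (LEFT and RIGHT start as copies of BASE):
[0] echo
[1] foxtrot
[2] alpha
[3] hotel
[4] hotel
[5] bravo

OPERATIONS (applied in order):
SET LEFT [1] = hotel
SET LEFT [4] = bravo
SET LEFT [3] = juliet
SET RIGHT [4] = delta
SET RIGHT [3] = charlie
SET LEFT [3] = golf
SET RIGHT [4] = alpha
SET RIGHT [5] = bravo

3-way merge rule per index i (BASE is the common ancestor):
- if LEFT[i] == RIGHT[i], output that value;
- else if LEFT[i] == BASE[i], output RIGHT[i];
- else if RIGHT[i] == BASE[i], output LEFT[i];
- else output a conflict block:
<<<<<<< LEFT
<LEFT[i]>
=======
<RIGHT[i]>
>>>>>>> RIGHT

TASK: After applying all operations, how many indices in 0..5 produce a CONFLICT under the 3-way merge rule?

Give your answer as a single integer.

Final LEFT:  [echo, hotel, alpha, golf, bravo, bravo]
Final RIGHT: [echo, foxtrot, alpha, charlie, alpha, bravo]
i=0: L=echo R=echo -> agree -> echo
i=1: L=hotel, R=foxtrot=BASE -> take LEFT -> hotel
i=2: L=alpha R=alpha -> agree -> alpha
i=3: BASE=hotel L=golf R=charlie all differ -> CONFLICT
i=4: BASE=hotel L=bravo R=alpha all differ -> CONFLICT
i=5: L=bravo R=bravo -> agree -> bravo
Conflict count: 2

Answer: 2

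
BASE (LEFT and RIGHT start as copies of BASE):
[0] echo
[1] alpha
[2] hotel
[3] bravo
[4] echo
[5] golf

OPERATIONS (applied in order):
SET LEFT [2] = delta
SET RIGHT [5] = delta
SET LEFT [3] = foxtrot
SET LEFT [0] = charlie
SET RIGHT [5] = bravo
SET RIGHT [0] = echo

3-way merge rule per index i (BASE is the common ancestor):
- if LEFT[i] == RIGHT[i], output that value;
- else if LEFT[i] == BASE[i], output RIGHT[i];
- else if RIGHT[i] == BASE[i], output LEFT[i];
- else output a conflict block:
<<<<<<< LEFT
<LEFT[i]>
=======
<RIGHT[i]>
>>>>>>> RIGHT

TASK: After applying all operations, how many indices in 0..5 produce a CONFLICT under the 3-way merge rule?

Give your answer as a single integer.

Answer: 0

Derivation:
Final LEFT:  [charlie, alpha, delta, foxtrot, echo, golf]
Final RIGHT: [echo, alpha, hotel, bravo, echo, bravo]
i=0: L=charlie, R=echo=BASE -> take LEFT -> charlie
i=1: L=alpha R=alpha -> agree -> alpha
i=2: L=delta, R=hotel=BASE -> take LEFT -> delta
i=3: L=foxtrot, R=bravo=BASE -> take LEFT -> foxtrot
i=4: L=echo R=echo -> agree -> echo
i=5: L=golf=BASE, R=bravo -> take RIGHT -> bravo
Conflict count: 0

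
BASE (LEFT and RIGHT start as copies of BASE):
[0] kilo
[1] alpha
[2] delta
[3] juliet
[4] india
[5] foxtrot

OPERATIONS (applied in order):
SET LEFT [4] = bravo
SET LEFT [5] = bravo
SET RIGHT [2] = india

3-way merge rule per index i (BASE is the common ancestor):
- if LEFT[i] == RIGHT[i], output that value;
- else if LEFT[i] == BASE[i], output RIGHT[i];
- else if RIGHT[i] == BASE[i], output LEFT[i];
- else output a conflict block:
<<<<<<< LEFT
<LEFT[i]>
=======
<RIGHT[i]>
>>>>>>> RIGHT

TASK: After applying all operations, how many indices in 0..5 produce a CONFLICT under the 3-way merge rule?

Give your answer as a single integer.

Answer: 0

Derivation:
Final LEFT:  [kilo, alpha, delta, juliet, bravo, bravo]
Final RIGHT: [kilo, alpha, india, juliet, india, foxtrot]
i=0: L=kilo R=kilo -> agree -> kilo
i=1: L=alpha R=alpha -> agree -> alpha
i=2: L=delta=BASE, R=india -> take RIGHT -> india
i=3: L=juliet R=juliet -> agree -> juliet
i=4: L=bravo, R=india=BASE -> take LEFT -> bravo
i=5: L=bravo, R=foxtrot=BASE -> take LEFT -> bravo
Conflict count: 0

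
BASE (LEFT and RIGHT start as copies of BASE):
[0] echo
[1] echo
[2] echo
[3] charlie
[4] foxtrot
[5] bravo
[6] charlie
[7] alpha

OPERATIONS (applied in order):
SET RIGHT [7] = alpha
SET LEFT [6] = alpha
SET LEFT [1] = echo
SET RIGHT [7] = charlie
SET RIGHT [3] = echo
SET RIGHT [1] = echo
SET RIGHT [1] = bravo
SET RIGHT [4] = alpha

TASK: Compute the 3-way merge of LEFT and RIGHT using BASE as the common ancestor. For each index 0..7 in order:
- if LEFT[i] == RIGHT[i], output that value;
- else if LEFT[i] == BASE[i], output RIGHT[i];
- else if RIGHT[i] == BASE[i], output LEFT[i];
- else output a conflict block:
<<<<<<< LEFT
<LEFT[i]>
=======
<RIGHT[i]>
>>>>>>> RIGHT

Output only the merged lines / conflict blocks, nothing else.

Final LEFT:  [echo, echo, echo, charlie, foxtrot, bravo, alpha, alpha]
Final RIGHT: [echo, bravo, echo, echo, alpha, bravo, charlie, charlie]
i=0: L=echo R=echo -> agree -> echo
i=1: L=echo=BASE, R=bravo -> take RIGHT -> bravo
i=2: L=echo R=echo -> agree -> echo
i=3: L=charlie=BASE, R=echo -> take RIGHT -> echo
i=4: L=foxtrot=BASE, R=alpha -> take RIGHT -> alpha
i=5: L=bravo R=bravo -> agree -> bravo
i=6: L=alpha, R=charlie=BASE -> take LEFT -> alpha
i=7: L=alpha=BASE, R=charlie -> take RIGHT -> charlie

Answer: echo
bravo
echo
echo
alpha
bravo
alpha
charlie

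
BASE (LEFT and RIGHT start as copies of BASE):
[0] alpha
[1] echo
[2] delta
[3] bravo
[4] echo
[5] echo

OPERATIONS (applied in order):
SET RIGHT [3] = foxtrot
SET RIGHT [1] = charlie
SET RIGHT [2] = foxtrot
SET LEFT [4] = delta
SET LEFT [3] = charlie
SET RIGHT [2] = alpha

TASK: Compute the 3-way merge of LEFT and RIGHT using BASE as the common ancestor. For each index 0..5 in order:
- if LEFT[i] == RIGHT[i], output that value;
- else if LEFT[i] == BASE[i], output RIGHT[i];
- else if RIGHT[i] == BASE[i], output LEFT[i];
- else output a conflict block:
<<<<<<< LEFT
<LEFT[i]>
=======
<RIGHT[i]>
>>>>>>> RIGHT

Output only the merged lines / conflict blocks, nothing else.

Final LEFT:  [alpha, echo, delta, charlie, delta, echo]
Final RIGHT: [alpha, charlie, alpha, foxtrot, echo, echo]
i=0: L=alpha R=alpha -> agree -> alpha
i=1: L=echo=BASE, R=charlie -> take RIGHT -> charlie
i=2: L=delta=BASE, R=alpha -> take RIGHT -> alpha
i=3: BASE=bravo L=charlie R=foxtrot all differ -> CONFLICT
i=4: L=delta, R=echo=BASE -> take LEFT -> delta
i=5: L=echo R=echo -> agree -> echo

Answer: alpha
charlie
alpha
<<<<<<< LEFT
charlie
=======
foxtrot
>>>>>>> RIGHT
delta
echo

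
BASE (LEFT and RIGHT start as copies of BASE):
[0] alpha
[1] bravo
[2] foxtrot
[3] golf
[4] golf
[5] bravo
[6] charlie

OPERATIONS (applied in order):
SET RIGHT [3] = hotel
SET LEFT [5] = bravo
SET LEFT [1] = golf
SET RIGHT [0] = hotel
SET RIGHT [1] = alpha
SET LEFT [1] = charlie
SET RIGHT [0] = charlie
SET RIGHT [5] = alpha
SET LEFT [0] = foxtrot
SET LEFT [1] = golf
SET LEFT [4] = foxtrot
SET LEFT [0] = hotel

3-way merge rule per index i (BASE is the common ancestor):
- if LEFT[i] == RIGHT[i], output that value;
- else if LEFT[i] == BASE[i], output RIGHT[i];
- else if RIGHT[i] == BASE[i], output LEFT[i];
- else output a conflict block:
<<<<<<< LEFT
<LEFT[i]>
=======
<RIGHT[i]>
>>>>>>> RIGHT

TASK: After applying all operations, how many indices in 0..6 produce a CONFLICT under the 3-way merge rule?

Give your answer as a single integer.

Final LEFT:  [hotel, golf, foxtrot, golf, foxtrot, bravo, charlie]
Final RIGHT: [charlie, alpha, foxtrot, hotel, golf, alpha, charlie]
i=0: BASE=alpha L=hotel R=charlie all differ -> CONFLICT
i=1: BASE=bravo L=golf R=alpha all differ -> CONFLICT
i=2: L=foxtrot R=foxtrot -> agree -> foxtrot
i=3: L=golf=BASE, R=hotel -> take RIGHT -> hotel
i=4: L=foxtrot, R=golf=BASE -> take LEFT -> foxtrot
i=5: L=bravo=BASE, R=alpha -> take RIGHT -> alpha
i=6: L=charlie R=charlie -> agree -> charlie
Conflict count: 2

Answer: 2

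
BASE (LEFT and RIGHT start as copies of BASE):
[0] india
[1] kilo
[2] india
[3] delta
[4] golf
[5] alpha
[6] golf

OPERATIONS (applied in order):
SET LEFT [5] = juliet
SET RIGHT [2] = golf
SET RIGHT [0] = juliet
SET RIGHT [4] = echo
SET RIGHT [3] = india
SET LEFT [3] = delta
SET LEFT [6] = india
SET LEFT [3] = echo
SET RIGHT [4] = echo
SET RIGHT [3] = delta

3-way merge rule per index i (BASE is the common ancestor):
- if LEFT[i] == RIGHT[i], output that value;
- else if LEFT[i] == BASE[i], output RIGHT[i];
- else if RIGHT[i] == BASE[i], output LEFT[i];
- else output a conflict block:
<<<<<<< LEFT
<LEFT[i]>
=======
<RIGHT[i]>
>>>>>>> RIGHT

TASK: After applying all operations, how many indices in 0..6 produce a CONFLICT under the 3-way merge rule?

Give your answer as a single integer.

Final LEFT:  [india, kilo, india, echo, golf, juliet, india]
Final RIGHT: [juliet, kilo, golf, delta, echo, alpha, golf]
i=0: L=india=BASE, R=juliet -> take RIGHT -> juliet
i=1: L=kilo R=kilo -> agree -> kilo
i=2: L=india=BASE, R=golf -> take RIGHT -> golf
i=3: L=echo, R=delta=BASE -> take LEFT -> echo
i=4: L=golf=BASE, R=echo -> take RIGHT -> echo
i=5: L=juliet, R=alpha=BASE -> take LEFT -> juliet
i=6: L=india, R=golf=BASE -> take LEFT -> india
Conflict count: 0

Answer: 0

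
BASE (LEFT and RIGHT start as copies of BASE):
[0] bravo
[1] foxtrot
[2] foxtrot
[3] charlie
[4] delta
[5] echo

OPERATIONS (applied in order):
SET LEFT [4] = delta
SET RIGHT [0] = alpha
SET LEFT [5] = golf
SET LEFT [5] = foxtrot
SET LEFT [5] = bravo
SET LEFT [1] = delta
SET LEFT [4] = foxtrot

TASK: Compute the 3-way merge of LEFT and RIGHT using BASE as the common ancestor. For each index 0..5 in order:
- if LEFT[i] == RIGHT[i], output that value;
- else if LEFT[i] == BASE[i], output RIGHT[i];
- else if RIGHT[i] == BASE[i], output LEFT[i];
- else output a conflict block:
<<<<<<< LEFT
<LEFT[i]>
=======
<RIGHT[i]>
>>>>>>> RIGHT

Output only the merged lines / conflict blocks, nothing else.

Final LEFT:  [bravo, delta, foxtrot, charlie, foxtrot, bravo]
Final RIGHT: [alpha, foxtrot, foxtrot, charlie, delta, echo]
i=0: L=bravo=BASE, R=alpha -> take RIGHT -> alpha
i=1: L=delta, R=foxtrot=BASE -> take LEFT -> delta
i=2: L=foxtrot R=foxtrot -> agree -> foxtrot
i=3: L=charlie R=charlie -> agree -> charlie
i=4: L=foxtrot, R=delta=BASE -> take LEFT -> foxtrot
i=5: L=bravo, R=echo=BASE -> take LEFT -> bravo

Answer: alpha
delta
foxtrot
charlie
foxtrot
bravo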